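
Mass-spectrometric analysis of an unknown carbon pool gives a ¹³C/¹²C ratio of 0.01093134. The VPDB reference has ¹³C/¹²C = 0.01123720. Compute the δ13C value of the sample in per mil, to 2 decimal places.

-27.22 per mil

δ13C = (R_sample / R_standard − 1) × 1000
R_sample / R_standard = 0.01093134 / 0.01123720 = 0.972781
δ13C = (0.972781 − 1) × 1000 = -27.219 per mil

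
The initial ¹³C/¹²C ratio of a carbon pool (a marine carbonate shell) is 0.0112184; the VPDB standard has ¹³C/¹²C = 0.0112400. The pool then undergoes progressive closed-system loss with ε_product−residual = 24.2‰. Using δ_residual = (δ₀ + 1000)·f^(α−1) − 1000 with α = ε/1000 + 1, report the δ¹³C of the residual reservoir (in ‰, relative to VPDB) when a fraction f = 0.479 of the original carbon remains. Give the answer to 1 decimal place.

δ₀ = (0.0112184/0.0112400 − 1)×1000 = (0.998078 − 1)×1000 = -1.922‰
α − 1 = ε/1000 = 0.0242
f^(α−1) = 0.479^(0.0242) = 0.982345
δ_res = (-1.922 + 1000) × 0.982345 − 1000 = 980.457 − 1000 = -19.54‰

-19.5‰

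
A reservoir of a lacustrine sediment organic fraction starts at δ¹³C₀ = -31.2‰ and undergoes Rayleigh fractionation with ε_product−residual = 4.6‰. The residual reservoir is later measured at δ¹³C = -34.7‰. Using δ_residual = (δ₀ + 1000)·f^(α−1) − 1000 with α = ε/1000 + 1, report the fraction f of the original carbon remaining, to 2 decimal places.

0.46

α − 1 = ε/1000 = 0.0046
(δ_res + 1000)/(δ₀ + 1000) = (-34.7 + 1000)/(-31.2 + 1000) = 965.3/968.8 = 0.996387
f = 0.996387^(1/0.0046) = exp(ln(0.996387)/0.0046) = exp(-0.00362/0.0046)
f = exp(-0.7868) = 0.4553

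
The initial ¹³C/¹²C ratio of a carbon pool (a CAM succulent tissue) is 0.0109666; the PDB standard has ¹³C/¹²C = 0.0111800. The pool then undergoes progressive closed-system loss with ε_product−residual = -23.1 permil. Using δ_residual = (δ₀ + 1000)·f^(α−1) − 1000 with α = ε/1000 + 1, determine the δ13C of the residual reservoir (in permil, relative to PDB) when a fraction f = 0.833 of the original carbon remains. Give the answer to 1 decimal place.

-14.9 permil

δ₀ = (0.0109666/0.0111800 − 1)×1000 = (0.980912 − 1)×1000 = -19.088 permil
α − 1 = ε/1000 = -0.0231
f^(α−1) = 0.833^(-0.0231) = 1.004230
δ_res = (-19.088 + 1000) × 1.004230 − 1000 = 985.061 − 1000 = -14.94 permil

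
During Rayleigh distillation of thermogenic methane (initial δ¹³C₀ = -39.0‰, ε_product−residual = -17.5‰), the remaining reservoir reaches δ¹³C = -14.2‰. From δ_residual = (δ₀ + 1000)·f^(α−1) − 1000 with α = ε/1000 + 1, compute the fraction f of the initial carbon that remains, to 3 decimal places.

0.233

α − 1 = ε/1000 = -0.0175
(δ_res + 1000)/(δ₀ + 1000) = (-14.2 + 1000)/(-39.0 + 1000) = 985.8/961.0 = 1.025806
f = 1.025806^(1/-0.0175) = exp(ln(1.025806)/-0.0175) = exp(0.02548/-0.0175)
f = exp(-1.4559) = 0.2332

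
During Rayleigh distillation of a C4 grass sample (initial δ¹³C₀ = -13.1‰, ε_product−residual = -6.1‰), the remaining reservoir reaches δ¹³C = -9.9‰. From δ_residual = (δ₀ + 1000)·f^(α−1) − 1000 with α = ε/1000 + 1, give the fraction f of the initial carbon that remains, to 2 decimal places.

0.59

α − 1 = ε/1000 = -0.0061
(δ_res + 1000)/(δ₀ + 1000) = (-9.9 + 1000)/(-13.1 + 1000) = 990.1/986.9 = 1.003242
f = 1.003242^(1/-0.0061) = exp(ln(1.003242)/-0.0061) = exp(0.00324/-0.0061)
f = exp(-0.5307) = 0.5882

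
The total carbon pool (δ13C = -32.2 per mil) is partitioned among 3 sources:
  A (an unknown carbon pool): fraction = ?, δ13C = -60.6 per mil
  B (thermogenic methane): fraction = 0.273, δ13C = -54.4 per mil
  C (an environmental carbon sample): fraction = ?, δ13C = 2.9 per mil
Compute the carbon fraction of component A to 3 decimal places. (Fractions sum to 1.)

Let f_A and f_C be the unknown fractions; fractions sum to 1 so f_A + f_C = 0.727.
Mass balance: Σ fᵢ·δᵢ = δ_bulk ⇒ f_A·(-60.6) + f_C·(2.9) = -32.2 − (-14.851) = -17.349
Substitute f_C = 0.727 − f_A:
f_A·(-60.6 − 2.9) = -17.349 − 0.727×(2.9) = -19.457
f_A = -19.457 / -63.5 = 0.3064

0.306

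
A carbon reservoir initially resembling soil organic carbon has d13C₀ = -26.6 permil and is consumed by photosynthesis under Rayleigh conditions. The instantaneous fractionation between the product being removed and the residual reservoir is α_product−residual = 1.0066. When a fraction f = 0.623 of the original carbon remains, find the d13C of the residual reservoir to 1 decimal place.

-29.6 permil

Rayleigh residual: δ_res = (δ₀ + 1000)·f^(α−1) − 1000
α − 1 = 0.00660
f^(α−1) = 0.623^(0.00660) = 0.996882
δ_res = (-26.6 + 1000) × 0.996882 − 1000 = 970.365 − 1000 = -29.64 permil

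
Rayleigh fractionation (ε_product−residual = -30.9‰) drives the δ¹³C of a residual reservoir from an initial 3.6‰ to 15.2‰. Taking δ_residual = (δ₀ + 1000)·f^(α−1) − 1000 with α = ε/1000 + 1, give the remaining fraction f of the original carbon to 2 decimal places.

0.69

α − 1 = ε/1000 = -0.0309
(δ_res + 1000)/(δ₀ + 1000) = (15.2 + 1000)/(3.6 + 1000) = 1015.2/1003.6 = 1.011558
f = 1.011558^(1/-0.0309) = exp(ln(1.011558)/-0.0309) = exp(0.01149/-0.0309)
f = exp(-0.3719) = 0.6894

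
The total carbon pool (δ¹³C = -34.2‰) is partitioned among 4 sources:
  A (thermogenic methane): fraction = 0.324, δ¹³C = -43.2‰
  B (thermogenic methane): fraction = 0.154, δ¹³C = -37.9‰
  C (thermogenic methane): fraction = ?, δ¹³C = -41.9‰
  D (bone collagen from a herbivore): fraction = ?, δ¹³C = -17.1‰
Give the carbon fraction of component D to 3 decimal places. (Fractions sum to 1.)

Let f_D and f_C be the unknown fractions; fractions sum to 1 so f_D + f_C = 0.522.
Mass balance: Σ fᵢ·δᵢ = δ_bulk ⇒ f_D·(-17.1) + f_C·(-41.9) = -34.2 − (-19.833) = -14.367
Substitute f_C = 0.522 − f_D:
f_D·(-17.1 − -41.9) = -14.367 − 0.522×(-41.9) = 7.505
f_D = 7.505 / 24.8 = 0.3026

0.303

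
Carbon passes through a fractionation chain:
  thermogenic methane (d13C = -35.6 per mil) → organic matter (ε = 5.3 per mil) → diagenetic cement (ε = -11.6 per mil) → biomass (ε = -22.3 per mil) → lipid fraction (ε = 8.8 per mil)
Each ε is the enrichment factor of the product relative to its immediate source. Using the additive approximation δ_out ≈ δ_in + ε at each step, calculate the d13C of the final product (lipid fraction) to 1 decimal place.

-55.4 per mil

step 1: δ ≈ -35.6 + (5.3) = -30.3 per mil
step 2: δ ≈ -30.3 + (-11.6) = -41.9 per mil
step 3: δ ≈ -41.9 + (-22.3) = -64.2 per mil
step 4: δ ≈ -64.2 + (8.8) = -55.4 per mil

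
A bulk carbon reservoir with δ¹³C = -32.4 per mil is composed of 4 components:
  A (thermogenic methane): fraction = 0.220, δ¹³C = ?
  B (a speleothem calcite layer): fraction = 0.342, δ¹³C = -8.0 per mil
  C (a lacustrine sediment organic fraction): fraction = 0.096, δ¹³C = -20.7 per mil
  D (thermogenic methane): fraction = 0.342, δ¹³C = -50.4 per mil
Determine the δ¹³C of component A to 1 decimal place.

-47.5 per mil

Isotope mass balance: δ_bulk = Σ fᵢ·δᵢ.
-32.4 = 0.220×δ_A + 0.342×(-8.0) + 0.096×(-20.7) + 0.342×(-50.4)
0.220·δ_A = -32.4 − (-21.960) = -10.440
δ_A = -10.440 / 0.220 = -47.45 per mil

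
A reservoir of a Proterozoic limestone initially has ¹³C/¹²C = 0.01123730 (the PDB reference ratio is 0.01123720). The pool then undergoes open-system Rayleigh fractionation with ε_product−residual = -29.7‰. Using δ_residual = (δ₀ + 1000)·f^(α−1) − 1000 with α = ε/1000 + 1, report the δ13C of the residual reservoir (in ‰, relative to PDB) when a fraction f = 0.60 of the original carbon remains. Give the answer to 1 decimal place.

δ₀ = (0.01123730/0.01123720 − 1)×1000 = (1.000009 − 1)×1000 = 0.009‰
α − 1 = ε/1000 = -0.0297
f^(α−1) = 0.60^(-0.0297) = 1.015287
δ_res = (0.009 + 1000) × 1.015287 − 1000 = 1015.296 − 1000 = 15.30‰

15.3‰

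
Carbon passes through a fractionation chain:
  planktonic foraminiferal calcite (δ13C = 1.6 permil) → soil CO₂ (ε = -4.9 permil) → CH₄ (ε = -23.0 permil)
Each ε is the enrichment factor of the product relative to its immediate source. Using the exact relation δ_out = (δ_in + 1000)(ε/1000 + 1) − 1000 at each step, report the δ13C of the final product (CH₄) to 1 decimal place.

-26.2 permil

step 1: δ = (1.60 + 1000)·(-4.9/1000 + 1) − 1000 = -3.31 permil
step 2: δ = (-3.31 + 1000)·(-23.0/1000 + 1) − 1000 = -26.23 permil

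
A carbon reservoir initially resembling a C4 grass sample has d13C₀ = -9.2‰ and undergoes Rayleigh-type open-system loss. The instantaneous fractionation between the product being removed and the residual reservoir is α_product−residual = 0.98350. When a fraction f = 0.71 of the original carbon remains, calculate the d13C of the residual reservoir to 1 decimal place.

-3.6‰

Rayleigh residual: δ_res = (δ₀ + 1000)·f^(α−1) − 1000
α − 1 = -0.01650
f^(α−1) = 0.71^(-0.01650) = 1.005667
δ_res = (-9.2 + 1000) × 1.005667 − 1000 = 996.415 − 1000 = -3.59‰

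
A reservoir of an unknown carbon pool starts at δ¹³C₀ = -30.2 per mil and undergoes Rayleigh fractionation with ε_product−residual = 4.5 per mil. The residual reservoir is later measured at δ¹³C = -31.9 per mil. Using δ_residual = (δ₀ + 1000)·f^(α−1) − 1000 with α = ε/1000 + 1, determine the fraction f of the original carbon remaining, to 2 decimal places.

0.68

α − 1 = ε/1000 = 0.0045
(δ_res + 1000)/(δ₀ + 1000) = (-31.9 + 1000)/(-30.2 + 1000) = 968.1/969.8 = 0.998247
f = 0.998247^(1/0.0045) = exp(ln(0.998247)/0.0045) = exp(-0.00175/0.0045)
f = exp(-0.3899) = 0.6771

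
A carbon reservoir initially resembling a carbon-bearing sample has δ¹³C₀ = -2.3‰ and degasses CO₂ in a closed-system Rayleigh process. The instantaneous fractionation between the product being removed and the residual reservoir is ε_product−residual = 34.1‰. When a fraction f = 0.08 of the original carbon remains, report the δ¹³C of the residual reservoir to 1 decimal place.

-84.6‰

Rayleigh residual: δ_res = (δ₀ + 1000)·f^(α−1) − 1000
α = ε/1000 + 1 = 1.03410, so α − 1 = 0.03410
f^(α−1) = 0.08^(0.03410) = 0.917477
δ_res = (-2.3 + 1000) × 0.917477 − 1000 = 915.367 − 1000 = -84.63‰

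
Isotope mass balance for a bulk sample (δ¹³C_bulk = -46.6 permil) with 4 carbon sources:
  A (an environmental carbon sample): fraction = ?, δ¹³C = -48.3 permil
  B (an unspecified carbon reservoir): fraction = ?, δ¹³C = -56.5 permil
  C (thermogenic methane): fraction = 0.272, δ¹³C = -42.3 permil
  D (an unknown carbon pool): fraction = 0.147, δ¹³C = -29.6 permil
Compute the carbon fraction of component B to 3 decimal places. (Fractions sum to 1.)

Let f_B and f_A be the unknown fractions; fractions sum to 1 so f_B + f_A = 0.581.
Mass balance: Σ fᵢ·δᵢ = δ_bulk ⇒ f_B·(-56.5) + f_A·(-48.3) = -46.6 − (-15.857) = -30.743
Substitute f_A = 0.581 − f_B:
f_B·(-56.5 − -48.3) = -30.743 − 0.581×(-48.3) = -2.681
f_B = -2.681 / -8.2 = 0.3269

0.327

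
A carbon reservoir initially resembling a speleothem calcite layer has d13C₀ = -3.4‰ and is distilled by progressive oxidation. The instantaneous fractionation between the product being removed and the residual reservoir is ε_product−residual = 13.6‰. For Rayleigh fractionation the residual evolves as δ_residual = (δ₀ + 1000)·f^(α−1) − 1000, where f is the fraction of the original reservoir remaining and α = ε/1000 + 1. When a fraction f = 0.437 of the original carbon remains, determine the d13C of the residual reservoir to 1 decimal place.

-14.6‰

Rayleigh residual: δ_res = (δ₀ + 1000)·f^(α−1) − 1000
α = ε/1000 + 1 = 1.01360, so α − 1 = 0.01360
f^(α−1) = 0.437^(0.01360) = 0.988805
δ_res = (-3.4 + 1000) × 0.988805 − 1000 = 985.443 − 1000 = -14.56‰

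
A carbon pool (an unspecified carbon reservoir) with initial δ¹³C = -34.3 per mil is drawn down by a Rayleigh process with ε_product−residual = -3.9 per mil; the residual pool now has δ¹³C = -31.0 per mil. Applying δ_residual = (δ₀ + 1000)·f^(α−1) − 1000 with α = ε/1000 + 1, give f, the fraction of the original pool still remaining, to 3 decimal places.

0.417

α − 1 = ε/1000 = -0.0039
(δ_res + 1000)/(δ₀ + 1000) = (-31.0 + 1000)/(-34.3 + 1000) = 969.0/965.7 = 1.003417
f = 1.003417^(1/-0.0039) = exp(ln(1.003417)/-0.0039) = exp(0.00341/-0.0039)
f = exp(-0.8747) = 0.4170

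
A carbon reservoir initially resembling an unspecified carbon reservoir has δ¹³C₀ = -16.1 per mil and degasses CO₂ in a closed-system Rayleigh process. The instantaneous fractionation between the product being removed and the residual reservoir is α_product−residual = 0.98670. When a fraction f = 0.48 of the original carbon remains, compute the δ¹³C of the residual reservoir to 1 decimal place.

Rayleigh residual: δ_res = (δ₀ + 1000)·f^(α−1) − 1000
α − 1 = -0.01330
f^(α−1) = 0.48^(-0.01330) = 1.009810
δ_res = (-16.1 + 1000) × 1.009810 − 1000 = 993.552 − 1000 = -6.45 per mil

-6.4 per mil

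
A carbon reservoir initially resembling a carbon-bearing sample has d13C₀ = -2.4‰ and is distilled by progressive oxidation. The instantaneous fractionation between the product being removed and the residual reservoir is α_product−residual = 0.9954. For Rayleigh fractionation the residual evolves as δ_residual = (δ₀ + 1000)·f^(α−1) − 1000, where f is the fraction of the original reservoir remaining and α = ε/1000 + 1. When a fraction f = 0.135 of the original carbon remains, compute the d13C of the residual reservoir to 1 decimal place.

Rayleigh residual: δ_res = (δ₀ + 1000)·f^(α−1) − 1000
α − 1 = -0.00460
f^(α−1) = 0.135^(-0.00460) = 1.009254
δ_res = (-2.4 + 1000) × 1.009254 − 1000 = 1006.832 − 1000 = 6.83‰

6.8‰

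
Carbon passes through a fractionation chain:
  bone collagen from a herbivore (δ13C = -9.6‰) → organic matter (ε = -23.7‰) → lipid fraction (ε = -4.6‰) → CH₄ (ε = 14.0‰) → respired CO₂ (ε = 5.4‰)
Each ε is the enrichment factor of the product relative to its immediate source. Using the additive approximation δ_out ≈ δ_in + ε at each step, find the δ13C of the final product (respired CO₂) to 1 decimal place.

-18.5‰

step 1: δ ≈ -9.6 + (-23.7) = -33.3‰
step 2: δ ≈ -33.3 + (-4.6) = -37.9‰
step 3: δ ≈ -37.9 + (14.0) = -23.9‰
step 4: δ ≈ -23.9 + (5.4) = -18.5‰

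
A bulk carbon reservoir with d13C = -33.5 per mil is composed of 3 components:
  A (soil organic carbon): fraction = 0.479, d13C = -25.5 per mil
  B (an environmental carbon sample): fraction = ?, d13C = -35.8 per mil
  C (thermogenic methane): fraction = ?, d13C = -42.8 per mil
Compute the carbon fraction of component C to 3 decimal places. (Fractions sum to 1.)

0.376

Let f_C and f_B be the unknown fractions; fractions sum to 1 so f_C + f_B = 0.521.
Mass balance: Σ fᵢ·δᵢ = δ_bulk ⇒ f_C·(-42.8) + f_B·(-35.8) = -33.5 − (-12.214) = -21.285
Substitute f_B = 0.521 − f_C:
f_C·(-42.8 − -35.8) = -21.285 − 0.521×(-35.8) = -2.634
f_C = -2.634 / -7.0 = 0.3762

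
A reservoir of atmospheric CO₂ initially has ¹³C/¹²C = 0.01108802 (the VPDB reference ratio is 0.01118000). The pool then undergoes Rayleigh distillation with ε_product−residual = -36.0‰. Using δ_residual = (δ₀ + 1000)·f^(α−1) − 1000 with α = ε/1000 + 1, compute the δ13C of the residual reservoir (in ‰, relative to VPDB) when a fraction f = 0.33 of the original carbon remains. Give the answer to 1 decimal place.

32.2‰

δ₀ = (0.01108802/0.01118000 − 1)×1000 = (0.991773 − 1)×1000 = -8.227‰
α − 1 = ε/1000 = -0.0360
f^(α−1) = 0.33^(-0.0360) = 1.040719
δ_res = (-8.227 + 1000) × 1.040719 − 1000 = 1032.157 − 1000 = 32.16‰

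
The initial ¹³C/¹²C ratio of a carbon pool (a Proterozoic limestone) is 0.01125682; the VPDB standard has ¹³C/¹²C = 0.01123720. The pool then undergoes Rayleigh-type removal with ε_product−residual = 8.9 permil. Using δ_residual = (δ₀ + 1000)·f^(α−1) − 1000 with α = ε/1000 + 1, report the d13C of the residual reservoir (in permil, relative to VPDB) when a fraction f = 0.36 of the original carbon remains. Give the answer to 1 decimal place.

-7.3 permil

δ₀ = (0.01125682/0.01123720 − 1)×1000 = (1.001746 − 1)×1000 = 1.746 permil
α − 1 = ε/1000 = 0.0089
f^(α−1) = 0.36^(0.0089) = 0.990949
δ_res = (1.746 + 1000) × 0.990949 − 1000 = 992.679 − 1000 = -7.32 permil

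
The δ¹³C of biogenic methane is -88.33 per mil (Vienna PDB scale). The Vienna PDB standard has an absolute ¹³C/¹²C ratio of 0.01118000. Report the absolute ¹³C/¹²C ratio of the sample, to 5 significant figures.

0.010192

R_sample = R_standard × (δ¹³C/1000 + 1)
R_sample = 0.01118000 × (-88.33/1000 + 1) = 0.01118000 × 0.911670
R_sample = 0.0101925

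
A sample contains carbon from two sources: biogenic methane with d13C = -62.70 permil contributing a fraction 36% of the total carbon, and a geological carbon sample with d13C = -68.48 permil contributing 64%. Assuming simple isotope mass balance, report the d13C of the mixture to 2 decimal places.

-66.40 permil

δ_mix = f_A·δ_A + f_B·δ_B
δ_mix = 0.36 × (-62.70) + 0.64 × (-68.48)
δ_mix = -22.572 + -43.827 = -66.399 permil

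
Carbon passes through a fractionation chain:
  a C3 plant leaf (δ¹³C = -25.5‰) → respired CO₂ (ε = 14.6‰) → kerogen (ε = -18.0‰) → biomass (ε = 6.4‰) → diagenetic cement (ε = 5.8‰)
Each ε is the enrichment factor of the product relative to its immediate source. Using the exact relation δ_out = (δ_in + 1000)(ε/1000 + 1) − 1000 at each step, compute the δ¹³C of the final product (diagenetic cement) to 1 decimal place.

step 1: δ = (-25.50 + 1000)·(14.6/1000 + 1) − 1000 = -11.27‰
step 2: δ = (-11.27 + 1000)·(-18.0/1000 + 1) − 1000 = -29.07‰
step 3: δ = (-29.07 + 1000)·(6.4/1000 + 1) − 1000 = -22.86‰
step 4: δ = (-22.86 + 1000)·(5.8/1000 + 1) − 1000 = -17.19‰

-17.2‰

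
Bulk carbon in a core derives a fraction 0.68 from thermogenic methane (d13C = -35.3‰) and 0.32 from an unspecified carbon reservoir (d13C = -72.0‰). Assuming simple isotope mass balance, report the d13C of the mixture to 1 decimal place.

-47.0‰

δ_mix = f_A·δ_A + f_B·δ_B
δ_mix = 0.68 × (-35.3) + 0.32 × (-72.0)
δ_mix = -24.00 + -23.04 = -47.04‰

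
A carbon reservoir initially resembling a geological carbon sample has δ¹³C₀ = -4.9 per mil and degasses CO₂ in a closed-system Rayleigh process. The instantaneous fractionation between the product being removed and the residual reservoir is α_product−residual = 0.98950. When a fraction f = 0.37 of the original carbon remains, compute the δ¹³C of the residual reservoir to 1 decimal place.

5.5 per mil

Rayleigh residual: δ_res = (δ₀ + 1000)·f^(α−1) − 1000
α − 1 = -0.01050
f^(α−1) = 0.37^(-0.01050) = 1.010494
δ_res = (-4.9 + 1000) × 1.010494 − 1000 = 1005.543 − 1000 = 5.54 per mil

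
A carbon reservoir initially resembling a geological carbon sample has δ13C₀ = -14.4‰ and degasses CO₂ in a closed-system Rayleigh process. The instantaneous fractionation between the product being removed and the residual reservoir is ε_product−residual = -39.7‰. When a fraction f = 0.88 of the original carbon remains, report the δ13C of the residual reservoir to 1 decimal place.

-9.4‰

Rayleigh residual: δ_res = (δ₀ + 1000)·f^(α−1) − 1000
α = ε/1000 + 1 = 0.96030, so α − 1 = -0.03970
f^(α−1) = 0.88^(-0.03970) = 1.005088
δ_res = (-14.4 + 1000) × 1.005088 − 1000 = 990.615 − 1000 = -9.39‰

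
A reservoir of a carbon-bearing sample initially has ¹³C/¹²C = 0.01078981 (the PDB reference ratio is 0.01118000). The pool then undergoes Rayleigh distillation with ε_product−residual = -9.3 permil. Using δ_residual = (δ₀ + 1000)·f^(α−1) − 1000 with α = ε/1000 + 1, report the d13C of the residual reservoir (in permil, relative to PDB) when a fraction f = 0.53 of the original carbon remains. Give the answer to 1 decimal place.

δ₀ = (0.01078981/0.01118000 − 1)×1000 = (0.965099 − 1)×1000 = -34.901 permil
α − 1 = ε/1000 = -0.0093
f^(α−1) = 0.53^(-0.0093) = 1.005922
δ_res = (-34.901 + 1000) × 1.005922 − 1000 = 970.814 − 1000 = -29.19 permil

-29.2 permil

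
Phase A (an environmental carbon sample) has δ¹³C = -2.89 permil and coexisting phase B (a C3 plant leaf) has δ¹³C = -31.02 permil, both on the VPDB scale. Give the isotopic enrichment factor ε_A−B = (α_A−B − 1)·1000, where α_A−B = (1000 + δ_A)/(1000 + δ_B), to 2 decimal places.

29.03 permil

α_A−B = (1000 + -2.89) / (1000 + -31.02) = 997.11 / 968.98 = 1.029031
ε_A−B = (1.029031 − 1) × 1000 = 29.031 permil
(The approximation ε ≈ δ_A − δ_B would give 28.13 permil.)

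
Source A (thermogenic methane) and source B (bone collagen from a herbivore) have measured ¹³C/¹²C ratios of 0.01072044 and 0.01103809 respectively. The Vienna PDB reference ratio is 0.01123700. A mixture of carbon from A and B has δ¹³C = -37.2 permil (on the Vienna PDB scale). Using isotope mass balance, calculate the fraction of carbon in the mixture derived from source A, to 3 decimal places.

0.690

δ_A = (0.01072044/0.01123700 − 1)×1000 = (0.954030 − 1)×1000 = -45.970 permil
δ_B = (0.01103809/0.01123700 − 1)×1000 = (0.982299 − 1)×1000 = -17.701 permil
f_A = (δ_mix − δ_B)/(δ_A − δ_B) = (-37.2 − (-17.701))/(-45.970 − (-17.701))
f_A = -19.499 / -28.268 = 0.6898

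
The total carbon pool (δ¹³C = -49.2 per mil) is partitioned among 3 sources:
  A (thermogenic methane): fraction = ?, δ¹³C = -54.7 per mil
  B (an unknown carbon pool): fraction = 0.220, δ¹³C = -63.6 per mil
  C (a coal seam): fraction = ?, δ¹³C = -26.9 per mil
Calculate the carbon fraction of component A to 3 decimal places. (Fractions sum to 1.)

0.512

Let f_A and f_C be the unknown fractions; fractions sum to 1 so f_A + f_C = 0.780.
Mass balance: Σ fᵢ·δᵢ = δ_bulk ⇒ f_A·(-54.7) + f_C·(-26.9) = -49.2 − (-13.992) = -35.208
Substitute f_C = 0.780 − f_A:
f_A·(-54.7 − -26.9) = -35.208 − 0.780×(-26.9) = -14.226
f_A = -14.226 / -27.8 = 0.5117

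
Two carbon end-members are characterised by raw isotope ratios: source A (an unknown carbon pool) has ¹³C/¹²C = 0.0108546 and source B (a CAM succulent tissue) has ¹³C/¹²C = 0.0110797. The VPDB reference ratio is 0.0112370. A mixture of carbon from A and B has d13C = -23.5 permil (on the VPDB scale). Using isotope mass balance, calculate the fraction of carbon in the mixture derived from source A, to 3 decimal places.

δ_A = (0.0108546/0.0112370 − 1)×1000 = (0.965970 − 1)×1000 = -34.030 permil
δ_B = (0.0110797/0.0112370 − 1)×1000 = (0.986002 − 1)×1000 = -13.998 permil
f_A = (δ_mix − δ_B)/(δ_A − δ_B) = (-23.5 − (-13.998))/(-34.030 − (-13.998))
f_A = -9.502 / -20.032 = 0.4743

0.474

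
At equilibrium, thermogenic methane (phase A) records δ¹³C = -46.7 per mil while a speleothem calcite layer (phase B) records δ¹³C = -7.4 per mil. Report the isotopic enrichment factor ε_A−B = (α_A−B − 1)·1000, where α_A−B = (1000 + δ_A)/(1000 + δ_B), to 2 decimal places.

α_A−B = (1000 + -46.7) / (1000 + -7.4) = 953.3 / 992.6 = 0.960407
ε_A−B = (0.960407 − 1) × 1000 = -39.593 per mil
(The approximation ε ≈ δ_A − δ_B would give -39.3 per mil.)

-39.59 per mil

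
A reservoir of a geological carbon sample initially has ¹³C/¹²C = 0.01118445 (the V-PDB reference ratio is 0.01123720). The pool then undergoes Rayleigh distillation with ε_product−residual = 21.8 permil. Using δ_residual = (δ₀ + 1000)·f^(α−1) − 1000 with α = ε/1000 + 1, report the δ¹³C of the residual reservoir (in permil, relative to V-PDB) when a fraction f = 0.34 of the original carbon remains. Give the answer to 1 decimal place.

-27.8 permil

δ₀ = (0.01118445/0.01123720 − 1)×1000 = (0.995306 − 1)×1000 = -4.694 permil
α − 1 = ε/1000 = 0.0218
f^(α−1) = 0.34^(0.0218) = 0.976756
δ_res = (-4.694 + 1000) × 0.976756 − 1000 = 972.171 − 1000 = -27.83 permil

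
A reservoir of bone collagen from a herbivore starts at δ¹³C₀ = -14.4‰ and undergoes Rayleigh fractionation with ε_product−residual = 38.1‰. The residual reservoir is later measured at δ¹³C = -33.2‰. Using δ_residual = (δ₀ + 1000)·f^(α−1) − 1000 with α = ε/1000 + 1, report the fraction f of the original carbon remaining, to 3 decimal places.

α − 1 = ε/1000 = 0.0381
(δ_res + 1000)/(δ₀ + 1000) = (-33.2 + 1000)/(-14.4 + 1000) = 966.8/985.6 = 0.980925
f = 0.980925^(1/0.0381) = exp(ln(0.980925)/0.0381) = exp(-0.01926/0.0381)
f = exp(-0.5055) = 0.6032

0.603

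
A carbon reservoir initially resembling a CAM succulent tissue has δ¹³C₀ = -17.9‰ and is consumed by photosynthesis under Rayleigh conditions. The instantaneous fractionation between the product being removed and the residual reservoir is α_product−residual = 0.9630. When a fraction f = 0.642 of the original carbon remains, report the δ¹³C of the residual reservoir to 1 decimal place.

-1.7‰

Rayleigh residual: δ_res = (δ₀ + 1000)·f^(α−1) − 1000
α − 1 = -0.03700
f^(α−1) = 0.642^(-0.03700) = 1.016532
δ_res = (-17.9 + 1000) × 1.016532 − 1000 = 998.336 − 1000 = -1.66‰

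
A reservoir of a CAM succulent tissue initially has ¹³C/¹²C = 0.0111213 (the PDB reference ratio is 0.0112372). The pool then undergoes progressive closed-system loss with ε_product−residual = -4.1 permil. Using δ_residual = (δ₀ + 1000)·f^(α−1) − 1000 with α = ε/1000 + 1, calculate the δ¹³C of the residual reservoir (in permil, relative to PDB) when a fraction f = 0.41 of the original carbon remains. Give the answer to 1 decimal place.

δ₀ = (0.0111213/0.0112372 − 1)×1000 = (0.989686 − 1)×1000 = -10.314 permil
α − 1 = ε/1000 = -0.0041
f^(α−1) = 0.41^(-0.0041) = 1.003662
δ_res = (-10.314 + 1000) × 1.003662 − 1000 = 993.311 − 1000 = -6.69 permil

-6.7 permil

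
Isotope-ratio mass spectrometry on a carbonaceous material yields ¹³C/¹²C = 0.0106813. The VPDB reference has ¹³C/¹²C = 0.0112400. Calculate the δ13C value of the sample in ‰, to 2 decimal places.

δ13C = (R_sample / R_standard − 1) × 1000
R_sample / R_standard = 0.0106813 / 0.0112400 = 0.950294
δ13C = (0.950294 − 1) × 1000 = -49.706‰

-49.71‰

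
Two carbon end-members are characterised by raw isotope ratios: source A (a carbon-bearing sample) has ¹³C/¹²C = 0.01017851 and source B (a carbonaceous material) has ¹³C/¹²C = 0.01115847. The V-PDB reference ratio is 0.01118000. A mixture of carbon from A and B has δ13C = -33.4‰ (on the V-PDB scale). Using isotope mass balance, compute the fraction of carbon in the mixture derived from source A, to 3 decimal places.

0.359

δ_A = (0.01017851/0.01118000 − 1)×1000 = (0.910421 − 1)×1000 = -89.579‰
δ_B = (0.01115847/0.01118000 − 1)×1000 = (0.998074 − 1)×1000 = -1.926‰
f_A = (δ_mix − δ_B)/(δ_A − δ_B) = (-33.4 − (-1.926))/(-89.579 − (-1.926))
f_A = -31.474 / -87.653 = 0.3591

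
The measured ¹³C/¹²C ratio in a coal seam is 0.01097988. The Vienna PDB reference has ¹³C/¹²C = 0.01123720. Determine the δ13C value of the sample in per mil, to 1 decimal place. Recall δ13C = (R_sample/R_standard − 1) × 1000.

δ13C = (R_sample / R_standard − 1) × 1000
R_sample / R_standard = 0.01097988 / 0.01123720 = 0.977101
δ13C = (0.977101 − 1) × 1000 = -22.90 per mil

-22.9 per mil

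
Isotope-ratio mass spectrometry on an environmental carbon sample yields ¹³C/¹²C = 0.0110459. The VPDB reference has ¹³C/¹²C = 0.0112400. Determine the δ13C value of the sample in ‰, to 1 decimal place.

-17.3‰

δ13C = (R_sample / R_standard − 1) × 1000
R_sample / R_standard = 0.0110459 / 0.0112400 = 0.982731
δ13C = (0.982731 − 1) × 1000 = -17.27‰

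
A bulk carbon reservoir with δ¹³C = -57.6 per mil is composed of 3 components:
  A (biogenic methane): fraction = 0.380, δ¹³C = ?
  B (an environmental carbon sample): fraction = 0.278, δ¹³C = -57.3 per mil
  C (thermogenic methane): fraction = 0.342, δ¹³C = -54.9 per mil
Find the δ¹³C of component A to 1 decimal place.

Isotope mass balance: δ_bulk = Σ fᵢ·δᵢ.
-57.6 = 0.380×δ_A + 0.278×(-57.3) + 0.342×(-54.9)
0.380·δ_A = -57.6 − (-34.705) = -22.895
δ_A = -22.895 / 0.380 = -60.25 per mil

-60.2 per mil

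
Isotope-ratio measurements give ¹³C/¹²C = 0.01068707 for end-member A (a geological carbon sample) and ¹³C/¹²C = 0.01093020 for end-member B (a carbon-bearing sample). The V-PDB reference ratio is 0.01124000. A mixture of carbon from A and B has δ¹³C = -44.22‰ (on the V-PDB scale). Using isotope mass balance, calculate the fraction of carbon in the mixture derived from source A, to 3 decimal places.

0.770

δ_A = (0.01068707/0.01124000 − 1)×1000 = (0.950807 − 1)×1000 = -49.193‰
δ_B = (0.01093020/0.01124000 − 1)×1000 = (0.972438 − 1)×1000 = -27.562‰
f_A = (δ_mix − δ_B)/(δ_A − δ_B) = (-44.22 − (-27.562))/(-49.193 − (-27.562))
f_A = -16.658 / -21.631 = 0.7701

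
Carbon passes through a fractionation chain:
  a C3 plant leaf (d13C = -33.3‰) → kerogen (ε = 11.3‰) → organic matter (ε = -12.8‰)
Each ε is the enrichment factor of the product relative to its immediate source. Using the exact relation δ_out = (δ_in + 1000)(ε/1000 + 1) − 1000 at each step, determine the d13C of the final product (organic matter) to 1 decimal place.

-34.9‰

step 1: δ = (-33.30 + 1000)·(11.3/1000 + 1) − 1000 = -22.38‰
step 2: δ = (-22.38 + 1000)·(-12.8/1000 + 1) − 1000 = -34.89‰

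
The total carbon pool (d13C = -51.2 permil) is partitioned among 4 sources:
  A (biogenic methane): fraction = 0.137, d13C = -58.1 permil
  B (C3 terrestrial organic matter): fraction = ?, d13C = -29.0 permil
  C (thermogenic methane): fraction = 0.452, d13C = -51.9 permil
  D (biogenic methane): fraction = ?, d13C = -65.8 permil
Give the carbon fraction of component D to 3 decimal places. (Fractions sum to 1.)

0.214

Let f_D and f_B be the unknown fractions; fractions sum to 1 so f_D + f_B = 0.411.
Mass balance: Σ fᵢ·δᵢ = δ_bulk ⇒ f_D·(-65.8) + f_B·(-29.0) = -51.2 − (-31.419) = -19.782
Substitute f_B = 0.411 − f_D:
f_D·(-65.8 − -29.0) = -19.782 − 0.411×(-29.0) = -7.863
f_D = -7.863 / -36.8 = 0.2137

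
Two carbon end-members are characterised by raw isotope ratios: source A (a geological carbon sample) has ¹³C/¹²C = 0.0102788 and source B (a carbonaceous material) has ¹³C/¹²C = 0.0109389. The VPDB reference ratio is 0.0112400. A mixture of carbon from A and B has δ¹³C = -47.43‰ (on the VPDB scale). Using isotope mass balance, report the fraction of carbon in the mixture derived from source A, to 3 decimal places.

δ_A = (0.0102788/0.0112400 − 1)×1000 = (0.914484 − 1)×1000 = -85.516‰
δ_B = (0.0109389/0.0112400 − 1)×1000 = (0.973212 − 1)×1000 = -26.788‰
f_A = (δ_mix − δ_B)/(δ_A − δ_B) = (-47.43 − (-26.788))/(-85.516 − (-26.788))
f_A = -20.642 / -58.728 = 0.3515

0.351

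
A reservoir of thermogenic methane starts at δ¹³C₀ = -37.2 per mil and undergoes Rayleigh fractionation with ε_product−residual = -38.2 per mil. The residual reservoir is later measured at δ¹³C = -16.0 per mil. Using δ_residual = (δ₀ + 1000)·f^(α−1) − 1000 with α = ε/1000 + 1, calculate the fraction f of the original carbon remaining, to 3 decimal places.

0.565

α − 1 = ε/1000 = -0.0382
(δ_res + 1000)/(δ₀ + 1000) = (-16.0 + 1000)/(-37.2 + 1000) = 984.0/962.8 = 1.022019
f = 1.022019^(1/-0.0382) = exp(ln(1.022019)/-0.0382) = exp(0.02178/-0.0382)
f = exp(-0.5702) = 0.5654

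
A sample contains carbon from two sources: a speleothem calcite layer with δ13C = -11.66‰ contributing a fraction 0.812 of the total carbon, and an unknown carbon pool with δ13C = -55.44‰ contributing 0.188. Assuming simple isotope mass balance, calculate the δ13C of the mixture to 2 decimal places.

-19.89‰

δ_mix = f_A·δ_A + f_B·δ_B
δ_mix = 0.812 × (-11.66) + 0.188 × (-55.44)
δ_mix = -9.468 + -10.423 = -19.891‰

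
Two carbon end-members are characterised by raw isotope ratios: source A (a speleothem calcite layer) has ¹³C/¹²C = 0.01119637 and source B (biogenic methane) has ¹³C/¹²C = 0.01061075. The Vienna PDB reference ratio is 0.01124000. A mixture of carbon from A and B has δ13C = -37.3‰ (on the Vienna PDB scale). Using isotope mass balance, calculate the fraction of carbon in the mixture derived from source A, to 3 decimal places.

δ_A = (0.01119637/0.01124000 − 1)×1000 = (0.996118 − 1)×1000 = -3.882‰
δ_B = (0.01061075/0.01124000 − 1)×1000 = (0.944017 − 1)×1000 = -55.983‰
f_A = (δ_mix − δ_B)/(δ_A − δ_B) = (-37.3 − (-55.983))/(-3.882 − (-55.983))
f_A = 18.683 / 52.101 = 0.3586

0.359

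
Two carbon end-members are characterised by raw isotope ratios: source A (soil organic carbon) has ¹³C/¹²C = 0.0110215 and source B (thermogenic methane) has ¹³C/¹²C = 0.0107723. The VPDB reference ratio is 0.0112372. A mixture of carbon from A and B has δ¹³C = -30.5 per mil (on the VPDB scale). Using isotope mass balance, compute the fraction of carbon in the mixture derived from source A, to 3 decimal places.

0.490

δ_A = (0.0110215/0.0112372 − 1)×1000 = (0.980805 − 1)×1000 = -19.195 per mil
δ_B = (0.0107723/0.0112372 − 1)×1000 = (0.958628 − 1)×1000 = -41.372 per mil
f_A = (δ_mix − δ_B)/(δ_A − δ_B) = (-30.5 − (-41.372))/(-19.195 − (-41.372))
f_A = 10.872 / 22.176 = 0.4902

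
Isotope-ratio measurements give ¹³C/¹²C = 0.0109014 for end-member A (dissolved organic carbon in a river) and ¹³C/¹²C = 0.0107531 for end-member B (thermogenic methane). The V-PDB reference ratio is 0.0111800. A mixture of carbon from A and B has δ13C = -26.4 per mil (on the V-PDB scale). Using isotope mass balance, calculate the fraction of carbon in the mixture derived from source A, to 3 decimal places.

0.888

δ_A = (0.0109014/0.0111800 − 1)×1000 = (0.975081 − 1)×1000 = -24.919 per mil
δ_B = (0.0107531/0.0111800 − 1)×1000 = (0.961816 − 1)×1000 = -38.184 per mil
f_A = (δ_mix − δ_B)/(δ_A − δ_B) = (-26.4 − (-38.184))/(-24.919 − (-38.184))
f_A = 11.784 / 13.265 = 0.8884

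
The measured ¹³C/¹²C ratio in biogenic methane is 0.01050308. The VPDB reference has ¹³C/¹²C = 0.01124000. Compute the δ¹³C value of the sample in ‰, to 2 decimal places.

δ¹³C = (R_sample / R_standard − 1) × 1000
R_sample / R_standard = 0.01050308 / 0.01124000 = 0.934438
δ¹³C = (0.934438 − 1) × 1000 = -65.562‰

-65.56‰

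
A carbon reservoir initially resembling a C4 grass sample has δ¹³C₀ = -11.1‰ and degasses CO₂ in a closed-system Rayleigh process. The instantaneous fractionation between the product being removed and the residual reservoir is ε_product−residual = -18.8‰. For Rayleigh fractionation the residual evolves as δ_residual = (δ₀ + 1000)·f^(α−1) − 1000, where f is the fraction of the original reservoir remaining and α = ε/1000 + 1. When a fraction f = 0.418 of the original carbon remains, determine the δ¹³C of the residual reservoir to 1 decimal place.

Rayleigh residual: δ_res = (δ₀ + 1000)·f^(α−1) − 1000
α = ε/1000 + 1 = 0.98120, so α − 1 = -0.01880
f^(α−1) = 0.418^(-0.01880) = 1.016534
δ_res = (-11.1 + 1000) × 1.016534 − 1000 = 1005.250 − 1000 = 5.25‰

5.3‰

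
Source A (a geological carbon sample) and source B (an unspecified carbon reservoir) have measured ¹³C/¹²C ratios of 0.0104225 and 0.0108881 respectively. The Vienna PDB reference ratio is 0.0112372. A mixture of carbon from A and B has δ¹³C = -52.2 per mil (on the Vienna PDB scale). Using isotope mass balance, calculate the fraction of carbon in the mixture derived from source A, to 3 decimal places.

δ_A = (0.0104225/0.0112372 − 1)×1000 = (0.927500 − 1)×1000 = -72.500 per mil
δ_B = (0.0108881/0.0112372 − 1)×1000 = (0.968934 − 1)×1000 = -31.066 per mil
f_A = (δ_mix − δ_B)/(δ_A − δ_B) = (-52.2 − (-31.066))/(-72.500 − (-31.066))
f_A = -21.134 / -41.434 = 0.5101

0.510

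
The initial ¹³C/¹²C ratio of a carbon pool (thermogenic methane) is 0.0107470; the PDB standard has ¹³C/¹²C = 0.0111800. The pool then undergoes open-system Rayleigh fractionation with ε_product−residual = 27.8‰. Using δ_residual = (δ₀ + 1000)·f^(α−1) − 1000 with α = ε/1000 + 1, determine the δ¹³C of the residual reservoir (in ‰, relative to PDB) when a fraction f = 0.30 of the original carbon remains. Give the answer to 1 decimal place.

-70.4‰

δ₀ = (0.0107470/0.0111800 − 1)×1000 = (0.961270 − 1)×1000 = -38.730‰
α − 1 = ε/1000 = 0.0278
f^(α−1) = 0.30^(0.0278) = 0.967083
δ_res = (-38.730 + 1000) × 0.967083 − 1000 = 929.628 − 1000 = -70.37‰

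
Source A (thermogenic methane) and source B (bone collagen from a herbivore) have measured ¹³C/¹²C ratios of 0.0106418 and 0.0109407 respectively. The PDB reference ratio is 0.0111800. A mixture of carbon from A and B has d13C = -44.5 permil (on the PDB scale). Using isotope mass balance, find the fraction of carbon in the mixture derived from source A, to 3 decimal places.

δ_A = (0.0106418/0.0111800 − 1)×1000 = (0.951860 − 1)×1000 = -48.140 permil
δ_B = (0.0109407/0.0111800 − 1)×1000 = (0.978596 − 1)×1000 = -21.404 permil
f_A = (δ_mix − δ_B)/(δ_A − δ_B) = (-44.5 − (-21.404))/(-48.140 − (-21.404))
f_A = -23.096 / -26.735 = 0.8639

0.864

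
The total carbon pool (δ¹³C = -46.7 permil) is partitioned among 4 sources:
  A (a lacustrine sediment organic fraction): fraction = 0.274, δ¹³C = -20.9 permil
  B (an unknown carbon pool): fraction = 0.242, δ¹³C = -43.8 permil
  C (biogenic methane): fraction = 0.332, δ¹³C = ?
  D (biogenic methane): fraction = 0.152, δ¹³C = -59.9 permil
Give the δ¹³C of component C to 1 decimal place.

-64.1 permil

Isotope mass balance: δ_bulk = Σ fᵢ·δᵢ.
-46.7 = 0.274×(-20.9) + 0.242×(-43.8) + 0.332×δ_C + 0.152×(-59.9)
0.332·δ_C = -46.7 − (-25.431) = -21.269
δ_C = -21.269 / 0.332 = -64.06 permil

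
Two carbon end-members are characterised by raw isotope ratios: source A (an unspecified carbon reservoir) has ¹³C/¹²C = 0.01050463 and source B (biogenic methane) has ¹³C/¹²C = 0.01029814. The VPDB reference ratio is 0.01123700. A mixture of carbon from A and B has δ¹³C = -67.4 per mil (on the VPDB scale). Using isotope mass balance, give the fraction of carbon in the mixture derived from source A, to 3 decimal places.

0.879

δ_A = (0.01050463/0.01123700 − 1)×1000 = (0.934825 − 1)×1000 = -65.175 per mil
δ_B = (0.01029814/0.01123700 − 1)×1000 = (0.916449 − 1)×1000 = -83.551 per mil
f_A = (δ_mix − δ_B)/(δ_A − δ_B) = (-67.4 − (-83.551))/(-65.175 − (-83.551))
f_A = 16.151 / 18.376 = 0.8789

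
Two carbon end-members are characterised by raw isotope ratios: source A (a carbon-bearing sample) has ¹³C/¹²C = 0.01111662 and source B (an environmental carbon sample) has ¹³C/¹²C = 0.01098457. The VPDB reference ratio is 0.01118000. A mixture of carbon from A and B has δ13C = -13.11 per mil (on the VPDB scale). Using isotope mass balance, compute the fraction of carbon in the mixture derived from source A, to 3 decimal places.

0.370

δ_A = (0.01111662/0.01118000 − 1)×1000 = (0.994331 − 1)×1000 = -5.669 per mil
δ_B = (0.01098457/0.01118000 − 1)×1000 = (0.982520 − 1)×1000 = -17.480 per mil
f_A = (δ_mix − δ_B)/(δ_A − δ_B) = (-13.11 − (-17.480))/(-5.669 − (-17.480))
f_A = 4.370 / 11.811 = 0.3700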